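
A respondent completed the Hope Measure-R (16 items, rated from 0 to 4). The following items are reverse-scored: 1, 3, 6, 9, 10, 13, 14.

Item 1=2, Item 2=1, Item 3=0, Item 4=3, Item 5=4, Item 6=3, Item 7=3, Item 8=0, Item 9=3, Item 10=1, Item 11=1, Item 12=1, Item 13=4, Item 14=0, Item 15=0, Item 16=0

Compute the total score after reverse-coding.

28

Reversing items 1, 3, 6, 9, 10, 13, and 14 with 4 − raw:
Total = (4−2) + 1 + (4−0) + 3 + 4 + (4−3) + 3 + 0 + (4−3) + (4−1) + 1 + 1 + (4−4) + (4−0) + 0 + 0
      = 2 + 1 + 4 + 3 + 4 + 1 + 3 + 0 + 1 + 3 + 1 + 1 + 0 + 4 + 0 + 0 = 28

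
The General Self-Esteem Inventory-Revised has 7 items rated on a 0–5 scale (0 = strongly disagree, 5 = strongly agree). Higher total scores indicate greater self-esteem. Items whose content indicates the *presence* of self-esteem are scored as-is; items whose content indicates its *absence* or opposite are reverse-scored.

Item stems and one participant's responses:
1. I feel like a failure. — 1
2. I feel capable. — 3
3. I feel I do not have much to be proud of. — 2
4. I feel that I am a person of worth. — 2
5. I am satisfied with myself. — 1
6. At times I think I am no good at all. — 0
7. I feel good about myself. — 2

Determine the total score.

Items 1, 3, 6 describe the absence/opposite of self-esteem → reverse-score.
reverse-coded value = 5 − response.
  item 1: 5 − 1 = 4
  item 2: 3
  item 3: 5 − 2 = 3
  item 4: 2
  item 5: 1
  item 6: 5 − 0 = 5
  item 7: 2
Total = 4 + 3 + 3 + 2 + 1 + 5 + 2 = 20

20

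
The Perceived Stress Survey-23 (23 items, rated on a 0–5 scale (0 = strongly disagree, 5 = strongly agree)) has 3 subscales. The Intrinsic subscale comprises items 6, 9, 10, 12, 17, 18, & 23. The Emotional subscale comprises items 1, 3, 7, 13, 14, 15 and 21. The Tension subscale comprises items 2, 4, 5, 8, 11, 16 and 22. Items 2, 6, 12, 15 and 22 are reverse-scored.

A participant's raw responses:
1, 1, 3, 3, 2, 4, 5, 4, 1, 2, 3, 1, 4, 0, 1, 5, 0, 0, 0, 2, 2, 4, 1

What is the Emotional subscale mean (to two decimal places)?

Emotional items: 1, 3, 7, 13, 14, 15, 21.
Of these, item 15 is reverse-scored; on a 0–5 scale, reversed = 5 − raw.
  item 1: 1
  item 3: 3
  item 7: 5
  item 13: 4
  item 14: 0
  item 15: 5 − 1 = 4
  item 21: 2
Sum = 1 + 3 + 5 + 4 + 0 + 4 + 2 = 19
Mean = 19 / 7 = 2.71

2.71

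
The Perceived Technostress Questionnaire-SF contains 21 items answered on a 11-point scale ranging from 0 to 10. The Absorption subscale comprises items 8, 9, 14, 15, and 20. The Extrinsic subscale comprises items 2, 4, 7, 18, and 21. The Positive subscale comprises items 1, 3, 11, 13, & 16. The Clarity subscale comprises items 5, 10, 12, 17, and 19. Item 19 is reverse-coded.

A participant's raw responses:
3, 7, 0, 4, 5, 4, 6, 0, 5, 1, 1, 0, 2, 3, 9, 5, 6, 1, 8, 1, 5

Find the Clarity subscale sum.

Clarity items: 5, 10, 12, 17, 19.
Of these, item 19 is reverse-coded; reverse-coded value = 10 − response.
  item 5: 5
  item 10: 1
  item 12: 0
  item 17: 6
  item 19: 10 − 8 = 2
Sum = 5 + 1 + 0 + 6 + 2 = 14

14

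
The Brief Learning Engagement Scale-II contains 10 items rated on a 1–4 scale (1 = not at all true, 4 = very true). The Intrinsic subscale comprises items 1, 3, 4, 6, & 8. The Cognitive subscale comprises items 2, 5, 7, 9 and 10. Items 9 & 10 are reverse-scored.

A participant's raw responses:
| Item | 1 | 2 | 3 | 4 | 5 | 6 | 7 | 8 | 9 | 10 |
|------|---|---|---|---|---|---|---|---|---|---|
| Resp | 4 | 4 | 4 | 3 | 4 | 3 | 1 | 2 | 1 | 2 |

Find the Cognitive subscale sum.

Cognitive items: 2, 5, 7, 9, 10.
Of these, items 9 & 10 are reverse-scored; reverse-coded value = 5 − response.
  item 2: 4
  item 5: 4
  item 7: 1
  item 9: 5 − 1 = 4
  item 10: 5 − 2 = 3
Sum = 4 + 4 + 1 + 4 + 3 = 16

16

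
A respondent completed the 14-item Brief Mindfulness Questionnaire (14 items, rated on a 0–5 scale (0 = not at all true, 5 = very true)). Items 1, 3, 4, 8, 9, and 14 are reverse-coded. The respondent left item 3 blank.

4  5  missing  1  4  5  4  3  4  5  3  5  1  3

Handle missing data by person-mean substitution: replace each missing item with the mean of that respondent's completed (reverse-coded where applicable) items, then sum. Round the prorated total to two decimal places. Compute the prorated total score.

45.23

Reverse-coded (reversed = (0+5) − raw = 5 − raw):
  item 1: 5 − 4 = 1
  item 4: 5 − 1 = 4
  item 8: 5 − 3 = 2
  item 9: 5 − 4 = 1
  item 14: 5 − 3 = 2
Completed scored items (13 of 14): 1, 5, 4, 4, 5, 4, 2, 1, 5, 3, 5, 1, 2; sum = 42.
Person mean = 42 / 13 ≈ 3.2308
Prorated total = (42 / 13) × 14 = 45.23 (to 2 dp)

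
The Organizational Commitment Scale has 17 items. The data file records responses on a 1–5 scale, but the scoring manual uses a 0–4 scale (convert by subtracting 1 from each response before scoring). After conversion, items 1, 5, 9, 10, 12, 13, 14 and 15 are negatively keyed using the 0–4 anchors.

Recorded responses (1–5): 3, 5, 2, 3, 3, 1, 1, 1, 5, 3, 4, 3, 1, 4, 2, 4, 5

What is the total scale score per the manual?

33

Convert to 0–4: 2, 4, 1, 2, 2, 0, 0, 0, 4, 2, 3, 2, 0, 3, 1, 3, 4
Reverse-coded (reversed = (0+4) − raw = 4 − raw):
  item 1: 4 − 2 = 2
  item 5: 4 − 2 = 2
  item 9: 4 − 4 = 0
  item 10: 4 − 2 = 2
  item 12: 4 − 2 = 2
  item 13: 4 − 0 = 4
  item 14: 4 − 3 = 1
  item 15: 4 − 1 = 3
Scored: 2, 4, 1, 2, 2, 0, 0, 0, 0, 2, 3, 2, 4, 1, 3, 3, 4
Total = 33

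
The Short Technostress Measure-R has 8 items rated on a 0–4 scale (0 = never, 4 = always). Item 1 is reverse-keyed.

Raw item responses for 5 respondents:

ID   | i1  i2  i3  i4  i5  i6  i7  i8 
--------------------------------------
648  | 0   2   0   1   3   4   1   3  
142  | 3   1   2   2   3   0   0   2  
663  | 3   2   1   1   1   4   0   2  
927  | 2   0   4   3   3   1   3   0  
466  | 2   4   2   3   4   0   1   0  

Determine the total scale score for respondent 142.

11

Respondent 142 raw: 3, 1, 2, 2, 3, 0, 0, 2.
Reverse-coded (reversed = (0+4) − raw = 4 − raw):
  item 1: 4 − 3 = 1
  item 2: 1
  item 3: 2
  item 4: 2
  item 5: 3
  item 6: 0
  item 7: 0
  item 8: 2
Sum = 1 + 1 + 2 + 2 + 3 + 0 + 0 + 2 = 11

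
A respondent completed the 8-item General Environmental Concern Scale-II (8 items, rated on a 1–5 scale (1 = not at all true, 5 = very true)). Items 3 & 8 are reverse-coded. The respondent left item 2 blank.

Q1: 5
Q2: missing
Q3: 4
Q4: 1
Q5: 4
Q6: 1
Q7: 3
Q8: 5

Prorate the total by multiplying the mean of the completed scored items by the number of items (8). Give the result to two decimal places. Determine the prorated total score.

Reverse-coded (on a 1–5 scale, reversed = 6 − raw):
  item 3: 6 − 4 = 2
  item 8: 6 − 5 = 1
Completed scored items (7 of 8): 5, 2, 1, 4, 1, 3, 1; sum = 17.
Person mean = 17 / 7 ≈ 2.4286
Prorated total = (17 / 7) × 8 = 19.43 (to 2 dp)

19.43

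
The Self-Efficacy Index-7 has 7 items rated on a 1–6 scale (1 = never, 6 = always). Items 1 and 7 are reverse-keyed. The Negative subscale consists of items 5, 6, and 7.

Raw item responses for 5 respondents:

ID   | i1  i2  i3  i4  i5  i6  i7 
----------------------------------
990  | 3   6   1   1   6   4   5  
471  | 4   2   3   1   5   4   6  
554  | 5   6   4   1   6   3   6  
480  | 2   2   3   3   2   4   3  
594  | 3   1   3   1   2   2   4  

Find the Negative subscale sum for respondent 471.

10

Respondent 471 raw: 4, 2, 3, 1, 5, 4, 6.
Negative items: 5, 6, 7.
Reverse-coded (reversed = (1+6) − raw = 7 − raw):
  item 5: 5
  item 6: 4
  item 7: 7 − 6 = 1
Sum = 5 + 4 + 1 = 10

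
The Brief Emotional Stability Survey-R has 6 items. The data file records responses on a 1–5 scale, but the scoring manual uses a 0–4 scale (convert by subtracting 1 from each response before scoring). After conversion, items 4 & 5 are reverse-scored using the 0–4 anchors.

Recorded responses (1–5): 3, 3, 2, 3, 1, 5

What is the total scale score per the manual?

15

Convert to 0–4: 2, 2, 1, 2, 0, 4
Reverse-coded (on a 0–4 scale, reversed = 4 − raw):
  item 4: 4 − 2 = 2
  item 5: 4 − 0 = 4
Scored: 2, 2, 1, 2, 4, 4
Total = 15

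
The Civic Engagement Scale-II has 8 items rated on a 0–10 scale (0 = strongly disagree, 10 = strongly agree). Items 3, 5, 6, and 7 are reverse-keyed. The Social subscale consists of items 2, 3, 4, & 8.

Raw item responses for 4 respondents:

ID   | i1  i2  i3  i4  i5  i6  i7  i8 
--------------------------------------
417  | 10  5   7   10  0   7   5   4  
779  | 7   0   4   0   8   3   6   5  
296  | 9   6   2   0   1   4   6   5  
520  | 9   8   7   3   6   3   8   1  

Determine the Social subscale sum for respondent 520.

Respondent 520 raw: 9, 8, 7, 3, 6, 3, 8, 1.
Social items: 2, 3, 4, 8.
Reverse-coded (reversed = (0+10) − raw = 10 − raw):
  item 2: 8
  item 3: 10 − 7 = 3
  item 4: 3
  item 8: 1
Sum = 8 + 3 + 3 + 1 = 15

15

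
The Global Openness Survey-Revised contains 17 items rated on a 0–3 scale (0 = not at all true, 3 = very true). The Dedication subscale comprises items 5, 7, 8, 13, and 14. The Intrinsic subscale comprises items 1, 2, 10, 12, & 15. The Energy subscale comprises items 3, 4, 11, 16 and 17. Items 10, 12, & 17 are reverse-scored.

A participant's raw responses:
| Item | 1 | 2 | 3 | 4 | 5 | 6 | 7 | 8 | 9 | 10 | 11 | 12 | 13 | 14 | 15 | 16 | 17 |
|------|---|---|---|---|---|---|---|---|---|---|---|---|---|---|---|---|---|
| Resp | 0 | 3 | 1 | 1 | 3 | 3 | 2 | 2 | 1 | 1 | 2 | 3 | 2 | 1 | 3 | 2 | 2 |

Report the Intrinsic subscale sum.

Intrinsic items: 1, 2, 10, 12, 15.
Of these, items 10 and 12 are reverse-scored; reverse-coded value = 3 − response.
  item 1: 0
  item 2: 3
  item 10: 3 − 1 = 2
  item 12: 3 − 3 = 0
  item 15: 3
Sum = 0 + 3 + 2 + 0 + 3 = 8

8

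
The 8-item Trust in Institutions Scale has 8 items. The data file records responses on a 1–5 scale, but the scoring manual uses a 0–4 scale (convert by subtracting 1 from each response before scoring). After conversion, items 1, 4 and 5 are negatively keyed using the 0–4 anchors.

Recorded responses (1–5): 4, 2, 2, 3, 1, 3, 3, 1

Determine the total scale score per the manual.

13

Convert to 0–4: 3, 1, 1, 2, 0, 2, 2, 0
Reverse-coded (on a 0–4 scale, reversed = 4 − raw):
  item 1: 4 − 3 = 1
  item 4: 4 − 2 = 2
  item 5: 4 − 0 = 4
Scored: 1, 1, 1, 2, 4, 2, 2, 0
Total = 13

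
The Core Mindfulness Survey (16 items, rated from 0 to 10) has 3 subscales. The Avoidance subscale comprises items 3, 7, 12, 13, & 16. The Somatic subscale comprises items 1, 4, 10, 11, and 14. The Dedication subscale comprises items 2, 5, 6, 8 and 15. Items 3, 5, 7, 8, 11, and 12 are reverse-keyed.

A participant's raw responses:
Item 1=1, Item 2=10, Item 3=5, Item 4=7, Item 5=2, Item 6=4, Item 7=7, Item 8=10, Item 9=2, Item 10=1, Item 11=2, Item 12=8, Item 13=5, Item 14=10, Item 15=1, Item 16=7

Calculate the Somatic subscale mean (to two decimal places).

Somatic items: 1, 4, 10, 11, 14.
Of these, item 11 is reverse-keyed; reversed = (0+10) − raw = 10 − raw.
  item 1: 1
  item 4: 7
  item 10: 1
  item 11: 10 − 2 = 8
  item 14: 10
Sum = 1 + 7 + 1 + 8 + 10 = 27
Mean = 27 / 5 = 5.40

5.40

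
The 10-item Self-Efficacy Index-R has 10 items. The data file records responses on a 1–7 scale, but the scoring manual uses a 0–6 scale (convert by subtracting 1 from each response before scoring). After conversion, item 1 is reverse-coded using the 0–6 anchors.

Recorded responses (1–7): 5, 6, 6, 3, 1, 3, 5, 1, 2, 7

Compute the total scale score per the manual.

27

Convert to 0–6: 4, 5, 5, 2, 0, 2, 4, 0, 1, 6
Reverse-coded (on a 0–6 scale, reversed = 6 − raw):
  item 1: 6 − 4 = 2
Scored: 2, 5, 5, 2, 0, 2, 4, 0, 1, 6
Total = 27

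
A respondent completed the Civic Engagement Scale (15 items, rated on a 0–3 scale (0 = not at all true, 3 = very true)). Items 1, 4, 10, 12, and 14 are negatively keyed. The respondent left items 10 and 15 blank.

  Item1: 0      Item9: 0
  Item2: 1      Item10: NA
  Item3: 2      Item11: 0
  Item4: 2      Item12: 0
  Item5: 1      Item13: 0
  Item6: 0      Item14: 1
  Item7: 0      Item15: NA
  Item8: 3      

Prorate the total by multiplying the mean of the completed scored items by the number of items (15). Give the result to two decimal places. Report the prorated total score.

Reverse-coded (reversed = (0+3) − raw = 3 − raw):
  item 1: 3 − 0 = 3
  item 4: 3 − 2 = 1
  item 12: 3 − 0 = 3
  item 14: 3 − 1 = 2
Completed scored items (13 of 15): 3, 1, 2, 1, 1, 0, 0, 3, 0, 0, 3, 0, 2; sum = 16.
Person mean = 16 / 13 ≈ 1.2308
Prorated total = (16 / 13) × 15 = 18.46 (to 2 dp)

18.46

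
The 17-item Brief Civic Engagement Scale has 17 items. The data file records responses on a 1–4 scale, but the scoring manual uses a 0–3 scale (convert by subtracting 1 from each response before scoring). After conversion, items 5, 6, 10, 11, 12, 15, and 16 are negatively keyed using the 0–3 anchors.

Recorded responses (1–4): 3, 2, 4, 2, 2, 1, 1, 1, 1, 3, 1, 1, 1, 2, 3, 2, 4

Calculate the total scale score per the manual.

26

Convert to 0–3: 2, 1, 3, 1, 1, 0, 0, 0, 0, 2, 0, 0, 0, 1, 2, 1, 3
Reverse-coded (reverse-coded value = 3 − response):
  item 5: 3 − 1 = 2
  item 6: 3 − 0 = 3
  item 10: 3 − 2 = 1
  item 11: 3 − 0 = 3
  item 12: 3 − 0 = 3
  item 15: 3 − 2 = 1
  item 16: 3 − 1 = 2
Scored: 2, 1, 3, 1, 2, 3, 0, 0, 0, 1, 3, 3, 0, 1, 1, 2, 3
Total = 26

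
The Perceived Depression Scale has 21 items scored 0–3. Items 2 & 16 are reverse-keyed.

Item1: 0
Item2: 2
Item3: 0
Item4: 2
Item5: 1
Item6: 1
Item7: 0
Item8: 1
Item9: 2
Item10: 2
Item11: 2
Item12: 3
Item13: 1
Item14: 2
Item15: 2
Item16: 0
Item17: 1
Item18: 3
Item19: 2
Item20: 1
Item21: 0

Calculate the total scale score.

30

Raw sum = 28. Reverse-keyed items: 2, 16; their raw sum = 2.
Each reversal replaces raw with 3 − raw, changing the total by 3 − 2·raw per item.
Total = 28 + 2·3 − 2·2 = 28 + 6 − 4 = 30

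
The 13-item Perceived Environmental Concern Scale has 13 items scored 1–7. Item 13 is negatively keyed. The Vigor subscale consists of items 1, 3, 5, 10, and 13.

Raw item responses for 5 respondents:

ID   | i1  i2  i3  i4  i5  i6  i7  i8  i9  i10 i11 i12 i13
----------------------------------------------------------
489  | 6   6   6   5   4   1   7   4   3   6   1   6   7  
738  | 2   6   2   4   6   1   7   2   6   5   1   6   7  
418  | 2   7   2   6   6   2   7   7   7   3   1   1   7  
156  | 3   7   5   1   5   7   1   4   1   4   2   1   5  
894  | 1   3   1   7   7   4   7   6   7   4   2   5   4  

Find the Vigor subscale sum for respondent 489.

23

Respondent 489 raw: 6, 6, 6, 5, 4, 1, 7, 4, 3, 6, 1, 6, 7.
Vigor items: 1, 3, 5, 10, 13.
Reverse-coded (on a 1–7 scale, reversed = 8 − raw):
  item 1: 6
  item 3: 6
  item 5: 4
  item 10: 6
  item 13: 8 − 7 = 1
Sum = 6 + 6 + 4 + 6 + 1 = 23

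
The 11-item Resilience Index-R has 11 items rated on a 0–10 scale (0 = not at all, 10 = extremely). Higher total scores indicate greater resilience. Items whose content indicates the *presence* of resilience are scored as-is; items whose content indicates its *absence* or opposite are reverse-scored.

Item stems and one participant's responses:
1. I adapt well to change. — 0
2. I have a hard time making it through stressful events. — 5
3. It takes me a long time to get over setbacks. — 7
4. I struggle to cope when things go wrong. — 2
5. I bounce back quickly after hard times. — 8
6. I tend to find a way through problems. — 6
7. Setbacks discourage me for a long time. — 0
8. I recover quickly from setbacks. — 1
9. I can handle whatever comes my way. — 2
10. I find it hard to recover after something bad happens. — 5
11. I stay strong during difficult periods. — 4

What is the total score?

Items 2, 3, 4, 7, 10 describe the absence/opposite of resilience → reverse-score.
reverse-coded value = 10 − response.
  item 1: 0
  item 2: 10 − 5 = 5
  item 3: 10 − 7 = 3
  item 4: 10 − 2 = 8
  item 5: 8
  item 6: 6
  item 7: 10 − 0 = 10
  item 8: 1
  item 9: 2
  item 10: 10 − 5 = 5
  item 11: 4
Total = 0 + 5 + 3 + 8 + 8 + 6 + 10 + 1 + 2 + 5 + 4 = 52

52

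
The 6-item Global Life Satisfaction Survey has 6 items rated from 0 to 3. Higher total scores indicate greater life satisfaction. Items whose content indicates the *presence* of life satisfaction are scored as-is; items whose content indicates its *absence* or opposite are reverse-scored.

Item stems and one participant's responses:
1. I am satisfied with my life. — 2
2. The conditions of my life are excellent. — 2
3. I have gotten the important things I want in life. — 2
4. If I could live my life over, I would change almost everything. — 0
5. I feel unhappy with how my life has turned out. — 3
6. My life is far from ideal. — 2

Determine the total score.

Items 4, 5, 6 describe the absence/opposite of life satisfaction → reverse-score.
on a 0–3 scale, reversed = 3 − raw.
  item 1: 2
  item 2: 2
  item 3: 2
  item 4: 3 − 0 = 3
  item 5: 3 − 3 = 0
  item 6: 3 − 2 = 1
Total = 2 + 2 + 2 + 3 + 0 + 1 = 10

10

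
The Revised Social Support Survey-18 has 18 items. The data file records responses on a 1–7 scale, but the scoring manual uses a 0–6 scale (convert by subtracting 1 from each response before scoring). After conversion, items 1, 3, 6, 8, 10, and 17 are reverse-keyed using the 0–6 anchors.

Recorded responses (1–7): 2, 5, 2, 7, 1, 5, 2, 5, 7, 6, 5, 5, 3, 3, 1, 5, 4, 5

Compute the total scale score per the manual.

Convert to 0–6: 1, 4, 1, 6, 0, 4, 1, 4, 6, 5, 4, 4, 2, 2, 0, 4, 3, 4
Reverse-coded (on a 0–6 scale, reversed = 6 − raw):
  item 1: 6 − 1 = 5
  item 3: 6 − 1 = 5
  item 6: 6 − 4 = 2
  item 8: 6 − 4 = 2
  item 10: 6 − 5 = 1
  item 17: 6 − 3 = 3
Scored: 5, 4, 5, 6, 0, 2, 1, 2, 6, 1, 4, 4, 2, 2, 0, 4, 3, 4
Total = 55

55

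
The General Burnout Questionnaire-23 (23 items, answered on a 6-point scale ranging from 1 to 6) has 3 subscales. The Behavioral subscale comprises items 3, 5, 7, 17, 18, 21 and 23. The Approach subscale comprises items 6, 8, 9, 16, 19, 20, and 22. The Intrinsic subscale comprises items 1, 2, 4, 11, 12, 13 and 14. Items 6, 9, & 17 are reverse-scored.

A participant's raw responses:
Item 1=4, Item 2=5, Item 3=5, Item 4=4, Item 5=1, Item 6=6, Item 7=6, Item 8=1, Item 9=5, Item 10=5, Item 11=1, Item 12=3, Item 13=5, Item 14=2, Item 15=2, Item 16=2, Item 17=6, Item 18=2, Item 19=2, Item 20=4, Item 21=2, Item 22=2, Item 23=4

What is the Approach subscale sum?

Approach items: 6, 8, 9, 16, 19, 20, 22.
Of these, items 6 & 9 are reverse-scored; reverse-coded value = 7 − response.
  item 6: 7 − 6 = 1
  item 8: 1
  item 9: 7 − 5 = 2
  item 16: 2
  item 19: 2
  item 20: 4
  item 22: 2
Sum = 1 + 1 + 2 + 2 + 2 + 4 + 2 = 14

14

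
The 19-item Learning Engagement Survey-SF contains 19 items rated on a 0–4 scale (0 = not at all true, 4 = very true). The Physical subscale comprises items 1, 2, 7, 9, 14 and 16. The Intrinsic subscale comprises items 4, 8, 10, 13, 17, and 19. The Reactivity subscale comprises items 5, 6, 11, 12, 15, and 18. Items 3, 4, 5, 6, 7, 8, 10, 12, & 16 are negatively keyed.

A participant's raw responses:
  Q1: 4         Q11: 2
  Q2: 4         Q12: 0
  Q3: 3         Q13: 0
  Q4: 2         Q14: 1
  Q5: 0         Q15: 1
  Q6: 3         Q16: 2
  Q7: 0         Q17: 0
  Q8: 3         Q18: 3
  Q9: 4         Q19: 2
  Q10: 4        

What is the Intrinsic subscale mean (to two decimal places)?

Intrinsic items: 4, 8, 10, 13, 17, 19.
Of these, items 4, 8, and 10 are negatively keyed; on a 0–4 scale, reversed = 4 − raw.
  item 4: 4 − 2 = 2
  item 8: 4 − 3 = 1
  item 10: 4 − 4 = 0
  item 13: 0
  item 17: 0
  item 19: 2
Sum = 2 + 1 + 0 + 0 + 0 + 2 = 5
Mean = 5 / 6 = 0.83

0.83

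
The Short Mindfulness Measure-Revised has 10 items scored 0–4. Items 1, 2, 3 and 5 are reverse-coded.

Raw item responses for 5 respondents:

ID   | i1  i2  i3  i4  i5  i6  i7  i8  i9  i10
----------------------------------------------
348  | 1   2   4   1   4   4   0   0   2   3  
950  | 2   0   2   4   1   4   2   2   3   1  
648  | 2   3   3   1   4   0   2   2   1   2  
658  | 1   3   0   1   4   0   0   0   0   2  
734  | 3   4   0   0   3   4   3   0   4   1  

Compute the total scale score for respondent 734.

18

Respondent 734 raw: 3, 4, 0, 0, 3, 4, 3, 0, 4, 1.
Reverse-coded (reversed = (0+4) − raw = 4 − raw):
  item 1: 4 − 3 = 1
  item 2: 4 − 4 = 0
  item 3: 4 − 0 = 4
  item 4: 0
  item 5: 4 − 3 = 1
  item 6: 4
  item 7: 3
  item 8: 0
  item 9: 4
  item 10: 1
Sum = 1 + 0 + 4 + 0 + 1 + 4 + 3 + 0 + 4 + 1 = 18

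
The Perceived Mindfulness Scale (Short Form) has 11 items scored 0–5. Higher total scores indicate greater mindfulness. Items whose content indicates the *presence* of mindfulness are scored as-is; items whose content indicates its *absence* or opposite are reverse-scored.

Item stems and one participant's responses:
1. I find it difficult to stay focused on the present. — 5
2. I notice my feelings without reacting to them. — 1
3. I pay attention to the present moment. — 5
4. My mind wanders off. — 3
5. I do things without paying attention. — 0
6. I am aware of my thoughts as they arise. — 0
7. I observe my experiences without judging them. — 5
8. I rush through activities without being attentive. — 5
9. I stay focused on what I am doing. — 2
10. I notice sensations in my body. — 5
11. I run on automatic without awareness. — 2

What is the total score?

28

Items 1, 4, 5, 8, 11 describe the absence/opposite of mindfulness → reverse-score.
reverse-coded value = 5 − response.
  item 1: 5 − 5 = 0
  item 2: 1
  item 3: 5
  item 4: 5 − 3 = 2
  item 5: 5 − 0 = 5
  item 6: 0
  item 7: 5
  item 8: 5 − 5 = 0
  item 9: 2
  item 10: 5
  item 11: 5 − 2 = 3
Total = 0 + 1 + 5 + 2 + 5 + 0 + 5 + 0 + 2 + 5 + 3 = 28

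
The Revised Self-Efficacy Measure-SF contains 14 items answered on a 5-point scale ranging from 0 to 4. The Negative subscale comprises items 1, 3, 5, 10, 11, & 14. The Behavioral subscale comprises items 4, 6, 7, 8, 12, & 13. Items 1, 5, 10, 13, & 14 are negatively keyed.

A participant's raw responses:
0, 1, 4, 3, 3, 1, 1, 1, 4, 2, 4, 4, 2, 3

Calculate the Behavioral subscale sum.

Behavioral items: 4, 6, 7, 8, 12, 13.
Of these, item 13 is negatively keyed; reversed = (0+4) − raw = 4 − raw.
  item 4: 3
  item 6: 1
  item 7: 1
  item 8: 1
  item 12: 4
  item 13: 4 − 2 = 2
Sum = 3 + 1 + 1 + 1 + 4 + 2 = 12

12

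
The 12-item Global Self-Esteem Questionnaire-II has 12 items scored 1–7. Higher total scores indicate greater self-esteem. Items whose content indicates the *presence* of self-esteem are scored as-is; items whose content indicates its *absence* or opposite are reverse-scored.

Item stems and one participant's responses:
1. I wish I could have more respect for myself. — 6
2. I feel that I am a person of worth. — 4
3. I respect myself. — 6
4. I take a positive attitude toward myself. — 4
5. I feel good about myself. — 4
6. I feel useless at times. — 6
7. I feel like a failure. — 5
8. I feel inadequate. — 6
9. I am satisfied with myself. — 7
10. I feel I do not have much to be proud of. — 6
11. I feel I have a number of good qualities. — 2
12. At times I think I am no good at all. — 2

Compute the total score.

44

Items 1, 6, 7, 8, 10, 12 describe the absence/opposite of self-esteem → reverse-score.
reversed = (1+7) − raw = 8 − raw.
  item 1: 8 − 6 = 2
  item 2: 4
  item 3: 6
  item 4: 4
  item 5: 4
  item 6: 8 − 6 = 2
  item 7: 8 − 5 = 3
  item 8: 8 − 6 = 2
  item 9: 7
  item 10: 8 − 6 = 2
  item 11: 2
  item 12: 8 − 2 = 6
Total = 2 + 4 + 6 + 4 + 4 + 2 + 3 + 2 + 7 + 2 + 2 + 6 = 44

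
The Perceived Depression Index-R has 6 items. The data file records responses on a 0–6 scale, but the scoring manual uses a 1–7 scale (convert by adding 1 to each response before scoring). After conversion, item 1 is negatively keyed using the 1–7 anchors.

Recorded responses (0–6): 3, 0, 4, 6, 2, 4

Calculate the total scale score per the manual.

25

Convert to 1–7: 4, 1, 5, 7, 3, 5
Reverse-coded (reverse-coded value = 8 − response):
  item 1: 8 − 4 = 4
Scored: 4, 1, 5, 7, 3, 5
Total = 25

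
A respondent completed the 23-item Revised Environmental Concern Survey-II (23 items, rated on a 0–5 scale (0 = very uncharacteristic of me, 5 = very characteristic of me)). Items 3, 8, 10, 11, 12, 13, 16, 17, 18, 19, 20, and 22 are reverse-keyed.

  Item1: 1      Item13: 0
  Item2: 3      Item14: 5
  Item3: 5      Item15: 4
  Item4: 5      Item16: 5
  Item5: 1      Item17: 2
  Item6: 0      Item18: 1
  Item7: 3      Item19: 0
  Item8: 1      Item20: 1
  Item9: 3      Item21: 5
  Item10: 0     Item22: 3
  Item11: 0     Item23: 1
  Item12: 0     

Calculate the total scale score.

73

Reverse-keyed items use 5 − raw:
  item 3: 5 − 5 = 0
  item 8: 5 − 1 = 4
  item 10: 5 − 0 = 5
  item 11: 5 − 0 = 5
  item 12: 5 − 0 = 5
  item 13: 5 − 0 = 5
  item 16: 5 − 5 = 0
  item 17: 5 − 2 = 3
  item 18: 5 − 1 = 4
  item 19: 5 − 0 = 5
  item 20: 5 − 1 = 4
  item 22: 5 − 3 = 2
Scored items: 1, 3, 0, 5, 1, 0, 3, 4, 3, 5, 5, 5, 5, 5, 4, 0, 3, 4, 5, 4, 5, 2, 1
Total = 1 + 3 + 0 + 5 + 1 + 0 + 3 + 4 + 3 + 5 + 5 + 5 + 5 + 5 + 4 + 0 + 3 + 4 + 5 + 4 + 5 + 2 + 1 = 73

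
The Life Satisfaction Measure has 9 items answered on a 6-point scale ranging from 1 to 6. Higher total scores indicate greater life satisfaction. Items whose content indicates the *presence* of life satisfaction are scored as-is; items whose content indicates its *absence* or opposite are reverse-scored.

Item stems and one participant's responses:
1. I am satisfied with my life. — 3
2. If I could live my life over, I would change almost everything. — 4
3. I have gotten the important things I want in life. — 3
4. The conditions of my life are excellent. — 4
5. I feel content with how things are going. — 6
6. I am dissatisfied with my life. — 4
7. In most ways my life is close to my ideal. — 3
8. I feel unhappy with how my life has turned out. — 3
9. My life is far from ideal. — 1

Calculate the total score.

35

Items 2, 6, 8, 9 describe the absence/opposite of life satisfaction → reverse-score.
reversed = (1+6) − raw = 7 − raw.
  item 1: 3
  item 2: 7 − 4 = 3
  item 3: 3
  item 4: 4
  item 5: 6
  item 6: 7 − 4 = 3
  item 7: 3
  item 8: 7 − 3 = 4
  item 9: 7 − 1 = 6
Total = 3 + 3 + 3 + 4 + 6 + 3 + 3 + 4 + 6 = 35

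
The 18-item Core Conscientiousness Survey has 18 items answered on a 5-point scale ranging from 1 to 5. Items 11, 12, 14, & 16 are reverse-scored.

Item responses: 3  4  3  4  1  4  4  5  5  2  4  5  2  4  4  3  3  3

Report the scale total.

Apply reverse scoring (on a 1–5 scale, reversed = 6 − raw):
  item 11: 6 − 4 = 2
  item 12: 6 − 5 = 1
  item 14: 6 − 4 = 2
  item 16: 6 − 3 = 3
Scored items: 3, 4, 3, 4, 1, 4, 4, 5, 5, 2, 2, 1, 2, 2, 4, 3, 3, 3
Total = 3 + 4 + 3 + 4 + 1 + 4 + 4 + 5 + 5 + 2 + 2 + 1 + 2 + 2 + 4 + 3 + 3 + 3 = 55

55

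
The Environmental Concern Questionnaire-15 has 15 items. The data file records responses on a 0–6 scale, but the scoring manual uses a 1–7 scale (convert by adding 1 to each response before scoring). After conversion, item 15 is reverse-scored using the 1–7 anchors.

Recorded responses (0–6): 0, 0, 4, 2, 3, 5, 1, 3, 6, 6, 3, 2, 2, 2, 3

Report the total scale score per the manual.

57

Convert to 1–7: 1, 1, 5, 3, 4, 6, 2, 4, 7, 7, 4, 3, 3, 3, 4
Reverse-coded (reverse-coded value = 8 − response):
  item 15: 8 − 4 = 4
Scored: 1, 1, 5, 3, 4, 6, 2, 4, 7, 7, 4, 3, 3, 3, 4
Total = 57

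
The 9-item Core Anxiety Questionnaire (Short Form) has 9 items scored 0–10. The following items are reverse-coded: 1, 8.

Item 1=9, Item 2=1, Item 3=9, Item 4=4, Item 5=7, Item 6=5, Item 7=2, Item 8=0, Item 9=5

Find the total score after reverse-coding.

44

Raw sum = 42. Reverse-coded items: 1, 8; their raw sum = 9.
Each reversal replaces raw with 10 − raw, changing the total by 10 − 2·raw per item.
Total = 42 + 2·10 − 2·9 = 42 + 20 − 18 = 44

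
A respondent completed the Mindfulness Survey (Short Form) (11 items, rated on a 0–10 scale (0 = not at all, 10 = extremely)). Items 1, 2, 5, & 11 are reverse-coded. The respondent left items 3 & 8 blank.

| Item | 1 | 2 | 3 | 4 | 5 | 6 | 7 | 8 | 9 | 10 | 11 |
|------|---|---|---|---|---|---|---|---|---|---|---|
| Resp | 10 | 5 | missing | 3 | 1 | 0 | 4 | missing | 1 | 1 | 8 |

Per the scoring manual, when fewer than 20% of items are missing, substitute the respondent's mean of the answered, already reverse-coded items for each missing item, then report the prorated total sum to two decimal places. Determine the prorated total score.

30.56

Reverse-coded (on a 0–10 scale, reversed = 10 − raw):
  item 1: 10 − 10 = 0
  item 2: 10 − 5 = 5
  item 5: 10 − 1 = 9
  item 11: 10 − 8 = 2
Completed scored items (9 of 11): 0, 5, 3, 9, 0, 4, 1, 1, 2; sum = 25.
Person mean = 25 / 9 ≈ 2.7778
Prorated total = (25 / 9) × 11 = 30.56 (to 2 dp)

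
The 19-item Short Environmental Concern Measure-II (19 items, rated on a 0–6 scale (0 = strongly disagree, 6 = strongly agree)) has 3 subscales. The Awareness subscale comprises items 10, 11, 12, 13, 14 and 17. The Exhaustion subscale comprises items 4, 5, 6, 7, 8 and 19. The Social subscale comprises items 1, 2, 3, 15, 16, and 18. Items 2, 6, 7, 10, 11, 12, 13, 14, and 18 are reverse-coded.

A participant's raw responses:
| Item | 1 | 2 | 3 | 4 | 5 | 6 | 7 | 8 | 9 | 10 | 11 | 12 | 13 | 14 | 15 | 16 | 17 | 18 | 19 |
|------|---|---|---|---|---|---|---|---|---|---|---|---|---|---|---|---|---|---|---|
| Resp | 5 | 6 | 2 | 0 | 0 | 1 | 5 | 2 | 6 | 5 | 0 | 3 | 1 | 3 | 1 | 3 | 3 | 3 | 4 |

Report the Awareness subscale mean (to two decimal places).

3.50

Awareness items: 10, 11, 12, 13, 14, 17.
Of these, items 10, 11, 12, 13 and 14 are reverse-coded; reversed = (0+6) − raw = 6 − raw.
  item 10: 6 − 5 = 1
  item 11: 6 − 0 = 6
  item 12: 6 − 3 = 3
  item 13: 6 − 1 = 5
  item 14: 6 − 3 = 3
  item 17: 3
Sum = 1 + 6 + 3 + 5 + 3 + 3 = 21
Mean = 21 / 6 = 3.50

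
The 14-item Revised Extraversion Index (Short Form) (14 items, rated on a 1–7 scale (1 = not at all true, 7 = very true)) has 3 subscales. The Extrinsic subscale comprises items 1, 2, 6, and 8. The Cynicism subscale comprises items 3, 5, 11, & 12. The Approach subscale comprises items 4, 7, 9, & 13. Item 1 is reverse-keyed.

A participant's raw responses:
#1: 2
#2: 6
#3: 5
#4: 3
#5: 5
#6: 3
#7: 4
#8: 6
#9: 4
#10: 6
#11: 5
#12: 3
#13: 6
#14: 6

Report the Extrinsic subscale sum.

Extrinsic items: 1, 2, 6, 8.
Of these, item 1 is reverse-keyed; reversed = (1+7) − raw = 8 − raw.
  item 1: 8 − 2 = 6
  item 2: 6
  item 6: 3
  item 8: 6
Sum = 6 + 6 + 3 + 6 = 21

21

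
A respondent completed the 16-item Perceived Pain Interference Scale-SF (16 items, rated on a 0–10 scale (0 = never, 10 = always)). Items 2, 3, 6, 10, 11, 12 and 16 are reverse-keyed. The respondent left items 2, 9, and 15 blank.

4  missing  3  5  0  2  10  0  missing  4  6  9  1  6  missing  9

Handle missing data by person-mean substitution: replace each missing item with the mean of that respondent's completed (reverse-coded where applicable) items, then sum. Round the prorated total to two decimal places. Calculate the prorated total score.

65.23

Reverse-coded (on a 0–10 scale, reversed = 10 − raw):
  item 3: 10 − 3 = 7
  item 6: 10 − 2 = 8
  item 10: 10 − 4 = 6
  item 11: 10 − 6 = 4
  item 12: 10 − 9 = 1
  item 16: 10 − 9 = 1
Completed scored items (13 of 16): 4, 7, 5, 0, 8, 10, 0, 6, 4, 1, 1, 6, 1; sum = 53.
Person mean = 53 / 13 ≈ 4.0769
Prorated total = (53 / 13) × 16 = 65.23 (to 2 dp)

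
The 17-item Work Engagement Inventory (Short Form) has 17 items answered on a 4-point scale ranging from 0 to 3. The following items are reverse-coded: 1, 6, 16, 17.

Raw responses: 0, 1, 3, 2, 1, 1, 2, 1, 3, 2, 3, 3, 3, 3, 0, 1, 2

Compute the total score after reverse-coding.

Reverse-coded items (reversed = (0+3) − raw = 3 − raw):
  item 1: 3 − 0 = 3
  item 6: 3 − 1 = 2
  item 16: 3 − 1 = 2
  item 17: 3 − 2 = 1
Scored responses: 3, 1, 3, 2, 1, 2, 2, 1, 3, 2, 3, 3, 3, 3, 0, 2, 1
Total = 3 + 1 + 3 + 2 + 1 + 2 + 2 + 1 + 3 + 2 + 3 + 3 + 3 + 3 + 0 + 2 + 1 = 35

35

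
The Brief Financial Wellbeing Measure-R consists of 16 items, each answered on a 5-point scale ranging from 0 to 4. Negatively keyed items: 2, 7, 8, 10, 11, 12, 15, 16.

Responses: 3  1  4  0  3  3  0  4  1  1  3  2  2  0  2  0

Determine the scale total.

35

Reversing items 2, 7, 8, 10, 11, 12, 15, and 16 with 4 − raw:
Total = 3 + (4−1) + 4 + 0 + 3 + 3 + (4−0) + (4−4) + 1 + (4−1) + (4−3) + (4−2) + 2 + 0 + (4−2) + (4−0)
      = 3 + 3 + 4 + 0 + 3 + 3 + 4 + 0 + 1 + 3 + 1 + 2 + 2 + 0 + 2 + 4 = 35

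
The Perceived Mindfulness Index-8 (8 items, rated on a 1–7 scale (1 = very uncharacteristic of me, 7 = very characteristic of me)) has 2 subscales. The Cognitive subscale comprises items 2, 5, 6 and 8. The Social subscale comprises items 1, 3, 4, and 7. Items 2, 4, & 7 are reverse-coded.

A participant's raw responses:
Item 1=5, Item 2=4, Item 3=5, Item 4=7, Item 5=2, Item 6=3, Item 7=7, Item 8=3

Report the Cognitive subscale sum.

Cognitive items: 2, 5, 6, 8.
Of these, item 2 is reverse-coded; reverse-coded value = 8 − response.
  item 2: 8 − 4 = 4
  item 5: 2
  item 6: 3
  item 8: 3
Sum = 4 + 2 + 3 + 3 = 12

12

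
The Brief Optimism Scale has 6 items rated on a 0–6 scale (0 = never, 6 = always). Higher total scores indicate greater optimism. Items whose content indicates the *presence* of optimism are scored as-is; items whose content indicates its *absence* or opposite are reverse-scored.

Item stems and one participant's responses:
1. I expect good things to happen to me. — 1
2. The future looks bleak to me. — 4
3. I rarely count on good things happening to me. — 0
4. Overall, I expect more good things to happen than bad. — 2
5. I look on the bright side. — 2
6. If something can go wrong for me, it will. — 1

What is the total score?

Items 2, 3, 6 describe the absence/opposite of optimism → reverse-score.
on a 0–6 scale, reversed = 6 − raw.
  item 1: 1
  item 2: 6 − 4 = 2
  item 3: 6 − 0 = 6
  item 4: 2
  item 5: 2
  item 6: 6 − 1 = 5
Total = 1 + 2 + 6 + 2 + 2 + 5 = 18

18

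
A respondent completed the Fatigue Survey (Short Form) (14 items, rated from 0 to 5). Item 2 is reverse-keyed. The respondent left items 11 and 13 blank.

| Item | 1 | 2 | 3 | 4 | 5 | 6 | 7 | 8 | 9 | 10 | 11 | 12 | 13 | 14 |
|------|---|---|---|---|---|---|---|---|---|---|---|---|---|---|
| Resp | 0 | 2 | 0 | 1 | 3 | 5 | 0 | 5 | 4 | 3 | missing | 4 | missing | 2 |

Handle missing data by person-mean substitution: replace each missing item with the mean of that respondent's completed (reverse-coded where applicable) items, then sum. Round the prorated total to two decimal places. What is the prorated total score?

Reverse-coded (reversed = (0+5) − raw = 5 − raw):
  item 2: 5 − 2 = 3
Completed scored items (12 of 14): 0, 3, 0, 1, 3, 5, 0, 5, 4, 3, 4, 2; sum = 30.
Person mean = 30 / 12 ≈ 2.5000
Prorated total = (30 / 12) × 14 = 35.00 (to 2 dp)

35.00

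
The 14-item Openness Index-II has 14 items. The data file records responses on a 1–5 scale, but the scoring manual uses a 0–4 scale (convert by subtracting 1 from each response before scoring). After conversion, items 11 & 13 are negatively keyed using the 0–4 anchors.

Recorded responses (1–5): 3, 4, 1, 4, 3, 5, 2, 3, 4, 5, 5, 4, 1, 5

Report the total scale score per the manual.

35

Convert to 0–4: 2, 3, 0, 3, 2, 4, 1, 2, 3, 4, 4, 3, 0, 4
Reverse-coded (reverse-coded value = 4 − response):
  item 11: 4 − 4 = 0
  item 13: 4 − 0 = 4
Scored: 2, 3, 0, 3, 2, 4, 1, 2, 3, 4, 0, 3, 4, 4
Total = 35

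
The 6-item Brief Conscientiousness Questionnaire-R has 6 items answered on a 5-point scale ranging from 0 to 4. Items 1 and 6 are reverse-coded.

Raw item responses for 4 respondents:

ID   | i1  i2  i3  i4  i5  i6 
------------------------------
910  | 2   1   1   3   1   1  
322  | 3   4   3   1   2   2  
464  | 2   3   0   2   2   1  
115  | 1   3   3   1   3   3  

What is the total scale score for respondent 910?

11

Respondent 910 raw: 2, 1, 1, 3, 1, 1.
Reverse-coded (on a 0–4 scale, reversed = 4 − raw):
  item 1: 4 − 2 = 2
  item 2: 1
  item 3: 1
  item 4: 3
  item 5: 1
  item 6: 4 − 1 = 3
Sum = 2 + 1 + 1 + 3 + 1 + 3 = 11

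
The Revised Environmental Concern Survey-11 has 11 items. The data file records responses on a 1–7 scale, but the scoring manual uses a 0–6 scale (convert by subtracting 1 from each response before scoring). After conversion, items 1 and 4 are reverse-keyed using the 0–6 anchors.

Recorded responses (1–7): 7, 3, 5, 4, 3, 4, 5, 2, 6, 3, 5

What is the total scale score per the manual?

30

Convert to 0–6: 6, 2, 4, 3, 2, 3, 4, 1, 5, 2, 4
Reverse-coded (on a 0–6 scale, reversed = 6 − raw):
  item 1: 6 − 6 = 0
  item 4: 6 − 3 = 3
Scored: 0, 2, 4, 3, 2, 3, 4, 1, 5, 2, 4
Total = 30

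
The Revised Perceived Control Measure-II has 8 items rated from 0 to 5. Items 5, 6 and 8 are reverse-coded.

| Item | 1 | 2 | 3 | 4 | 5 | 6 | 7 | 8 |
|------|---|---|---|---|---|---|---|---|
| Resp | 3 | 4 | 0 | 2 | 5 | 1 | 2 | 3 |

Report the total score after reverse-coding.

17

Reverse-coded items use 5 − raw:
  item 5: 5 − 5 = 0
  item 6: 5 − 1 = 4
  item 8: 5 − 3 = 2
After reverse-coding: 3, 4, 0, 2, 0, 4, 2, 2
Total = 3 + 4 + 0 + 2 + 0 + 4 + 2 + 2 = 17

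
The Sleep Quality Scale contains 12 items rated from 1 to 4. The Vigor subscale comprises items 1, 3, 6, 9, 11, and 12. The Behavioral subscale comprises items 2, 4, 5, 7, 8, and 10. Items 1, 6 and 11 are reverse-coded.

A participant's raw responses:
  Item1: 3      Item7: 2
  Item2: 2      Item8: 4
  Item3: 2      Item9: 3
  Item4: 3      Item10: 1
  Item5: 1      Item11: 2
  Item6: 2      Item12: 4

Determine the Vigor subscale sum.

Vigor items: 1, 3, 6, 9, 11, 12.
Of these, items 1, 6, & 11 are reverse-coded; reverse-coded value = 5 − response.
  item 1: 5 − 3 = 2
  item 3: 2
  item 6: 5 − 2 = 3
  item 9: 3
  item 11: 5 − 2 = 3
  item 12: 4
Sum = 2 + 2 + 3 + 3 + 3 + 4 = 17

17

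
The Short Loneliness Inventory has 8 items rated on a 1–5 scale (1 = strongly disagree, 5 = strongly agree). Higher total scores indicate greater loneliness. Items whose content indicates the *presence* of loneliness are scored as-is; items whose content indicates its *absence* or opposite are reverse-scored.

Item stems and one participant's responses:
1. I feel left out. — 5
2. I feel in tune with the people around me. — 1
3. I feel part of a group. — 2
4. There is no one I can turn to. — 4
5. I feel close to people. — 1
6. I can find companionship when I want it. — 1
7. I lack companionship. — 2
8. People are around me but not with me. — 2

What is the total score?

32

Items 2, 3, 5, 6 describe the absence/opposite of loneliness → reverse-score.
reverse-coded value = 6 − response.
  item 1: 5
  item 2: 6 − 1 = 5
  item 3: 6 − 2 = 4
  item 4: 4
  item 5: 6 − 1 = 5
  item 6: 6 − 1 = 5
  item 7: 2
  item 8: 2
Total = 5 + 5 + 4 + 4 + 5 + 5 + 2 + 2 = 32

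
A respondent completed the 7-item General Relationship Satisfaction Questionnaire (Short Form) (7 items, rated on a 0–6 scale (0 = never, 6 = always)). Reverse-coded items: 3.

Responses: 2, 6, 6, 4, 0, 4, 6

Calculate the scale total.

Apply reverse scoring (reverse-coded value = 6 − response):
  item 3: 6 − 6 = 0
Scored items: 2, 6, 0, 4, 0, 4, 6
Total = 2 + 6 + 0 + 4 + 0 + 4 + 6 = 22

22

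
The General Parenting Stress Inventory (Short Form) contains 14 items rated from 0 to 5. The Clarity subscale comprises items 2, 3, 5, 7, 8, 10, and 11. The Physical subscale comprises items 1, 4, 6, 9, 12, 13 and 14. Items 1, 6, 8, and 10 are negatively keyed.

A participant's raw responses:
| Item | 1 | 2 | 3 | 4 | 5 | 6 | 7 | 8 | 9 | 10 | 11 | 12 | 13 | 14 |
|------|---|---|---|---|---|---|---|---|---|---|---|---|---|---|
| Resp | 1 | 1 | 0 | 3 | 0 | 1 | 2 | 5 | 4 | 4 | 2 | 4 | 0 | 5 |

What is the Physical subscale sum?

24

Physical items: 1, 4, 6, 9, 12, 13, 14.
Of these, items 1 & 6 are negatively keyed; reversed = (0+5) − raw = 5 − raw.
  item 1: 5 − 1 = 4
  item 4: 3
  item 6: 5 − 1 = 4
  item 9: 4
  item 12: 4
  item 13: 0
  item 14: 5
Sum = 4 + 3 + 4 + 4 + 4 + 0 + 5 = 24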